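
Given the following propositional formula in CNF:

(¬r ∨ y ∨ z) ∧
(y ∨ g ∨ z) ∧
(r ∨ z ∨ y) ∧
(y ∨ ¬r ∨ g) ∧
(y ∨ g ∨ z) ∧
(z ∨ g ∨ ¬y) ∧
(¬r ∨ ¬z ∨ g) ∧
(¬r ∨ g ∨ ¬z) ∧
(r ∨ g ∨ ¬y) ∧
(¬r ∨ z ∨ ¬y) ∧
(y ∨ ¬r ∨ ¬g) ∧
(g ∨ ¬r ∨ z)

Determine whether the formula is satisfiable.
Yes

Yes, the formula is satisfiable.

One satisfying assignment is: y=False, r=False, g=False, z=True

Verification: With this assignment, all 12 clauses evaluate to true.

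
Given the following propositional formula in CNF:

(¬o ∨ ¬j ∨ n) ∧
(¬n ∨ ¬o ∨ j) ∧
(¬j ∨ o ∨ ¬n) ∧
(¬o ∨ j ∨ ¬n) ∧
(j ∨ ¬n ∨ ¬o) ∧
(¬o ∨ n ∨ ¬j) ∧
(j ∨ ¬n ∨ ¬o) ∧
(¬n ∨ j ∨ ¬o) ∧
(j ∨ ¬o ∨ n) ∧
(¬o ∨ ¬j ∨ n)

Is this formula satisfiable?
Yes

Yes, the formula is satisfiable.

One satisfying assignment is: o=False, j=False, n=False

Verification: With this assignment, all 10 clauses evaluate to true.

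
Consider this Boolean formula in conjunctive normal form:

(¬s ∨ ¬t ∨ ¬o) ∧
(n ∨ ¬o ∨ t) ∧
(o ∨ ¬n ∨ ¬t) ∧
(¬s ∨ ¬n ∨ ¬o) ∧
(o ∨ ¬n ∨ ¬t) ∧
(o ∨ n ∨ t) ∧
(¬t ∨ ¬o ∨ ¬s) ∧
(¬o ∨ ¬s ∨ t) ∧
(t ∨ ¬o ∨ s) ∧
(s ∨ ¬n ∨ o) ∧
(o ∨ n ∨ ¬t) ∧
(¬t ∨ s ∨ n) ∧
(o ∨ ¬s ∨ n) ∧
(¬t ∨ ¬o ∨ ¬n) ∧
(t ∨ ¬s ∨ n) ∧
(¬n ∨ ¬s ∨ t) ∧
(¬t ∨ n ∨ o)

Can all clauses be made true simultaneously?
No

No, the formula is not satisfiable.

No assignment of truth values to the variables can make all 17 clauses true simultaneously.

The formula is UNSAT (unsatisfiable).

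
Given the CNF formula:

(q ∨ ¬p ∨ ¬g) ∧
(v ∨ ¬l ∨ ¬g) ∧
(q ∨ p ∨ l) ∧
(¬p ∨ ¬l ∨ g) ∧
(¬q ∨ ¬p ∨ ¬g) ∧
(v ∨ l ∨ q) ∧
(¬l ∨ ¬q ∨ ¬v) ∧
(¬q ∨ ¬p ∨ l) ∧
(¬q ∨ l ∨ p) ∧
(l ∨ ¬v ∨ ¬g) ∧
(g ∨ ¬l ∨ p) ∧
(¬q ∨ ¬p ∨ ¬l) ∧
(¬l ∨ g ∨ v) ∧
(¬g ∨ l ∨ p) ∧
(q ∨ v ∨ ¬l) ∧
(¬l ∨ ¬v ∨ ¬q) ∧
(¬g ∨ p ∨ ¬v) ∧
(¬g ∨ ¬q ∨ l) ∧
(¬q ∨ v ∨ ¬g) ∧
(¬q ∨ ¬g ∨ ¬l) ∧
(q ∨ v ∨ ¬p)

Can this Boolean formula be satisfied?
Yes

Yes, the formula is satisfiable.

One satisfying assignment is: p=True, q=False, l=False, v=True, g=False

Verification: With this assignment, all 21 clauses evaluate to true.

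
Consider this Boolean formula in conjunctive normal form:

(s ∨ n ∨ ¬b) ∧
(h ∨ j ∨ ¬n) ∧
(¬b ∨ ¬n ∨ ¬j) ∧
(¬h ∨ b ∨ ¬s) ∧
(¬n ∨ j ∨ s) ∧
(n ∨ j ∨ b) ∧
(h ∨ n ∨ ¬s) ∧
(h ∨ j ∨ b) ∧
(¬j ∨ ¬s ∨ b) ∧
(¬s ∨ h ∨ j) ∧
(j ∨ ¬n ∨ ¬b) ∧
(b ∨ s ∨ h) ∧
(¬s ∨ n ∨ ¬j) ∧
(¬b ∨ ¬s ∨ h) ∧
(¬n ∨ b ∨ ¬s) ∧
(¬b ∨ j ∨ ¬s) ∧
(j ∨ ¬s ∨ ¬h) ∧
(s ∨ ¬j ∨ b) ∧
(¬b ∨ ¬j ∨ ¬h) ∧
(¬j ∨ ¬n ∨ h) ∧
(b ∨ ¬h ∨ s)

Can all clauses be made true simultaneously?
No

No, the formula is not satisfiable.

No assignment of truth values to the variables can make all 21 clauses true simultaneously.

The formula is UNSAT (unsatisfiable).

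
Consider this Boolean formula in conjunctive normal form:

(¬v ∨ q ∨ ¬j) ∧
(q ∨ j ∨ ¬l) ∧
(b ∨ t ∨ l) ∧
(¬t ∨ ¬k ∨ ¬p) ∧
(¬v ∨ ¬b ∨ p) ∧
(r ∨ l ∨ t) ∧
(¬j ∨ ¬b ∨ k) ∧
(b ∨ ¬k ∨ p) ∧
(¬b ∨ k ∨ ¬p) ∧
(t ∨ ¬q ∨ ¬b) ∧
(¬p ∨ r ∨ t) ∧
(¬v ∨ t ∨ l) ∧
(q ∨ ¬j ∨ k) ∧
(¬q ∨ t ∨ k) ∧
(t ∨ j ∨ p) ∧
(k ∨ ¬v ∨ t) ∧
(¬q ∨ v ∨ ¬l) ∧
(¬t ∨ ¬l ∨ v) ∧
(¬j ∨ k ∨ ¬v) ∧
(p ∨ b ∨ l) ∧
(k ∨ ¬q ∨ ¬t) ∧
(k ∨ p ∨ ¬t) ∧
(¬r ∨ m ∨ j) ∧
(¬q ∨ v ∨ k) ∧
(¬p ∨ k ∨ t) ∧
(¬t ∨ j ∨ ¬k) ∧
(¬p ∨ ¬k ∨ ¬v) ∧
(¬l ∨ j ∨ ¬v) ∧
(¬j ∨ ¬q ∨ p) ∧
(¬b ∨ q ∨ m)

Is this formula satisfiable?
Yes

Yes, the formula is satisfiable.

One satisfying assignment is: k=True, b=True, t=False, r=False, j=True, m=True, p=False, v=False, l=True, q=False

Verification: With this assignment, all 30 clauses evaluate to true.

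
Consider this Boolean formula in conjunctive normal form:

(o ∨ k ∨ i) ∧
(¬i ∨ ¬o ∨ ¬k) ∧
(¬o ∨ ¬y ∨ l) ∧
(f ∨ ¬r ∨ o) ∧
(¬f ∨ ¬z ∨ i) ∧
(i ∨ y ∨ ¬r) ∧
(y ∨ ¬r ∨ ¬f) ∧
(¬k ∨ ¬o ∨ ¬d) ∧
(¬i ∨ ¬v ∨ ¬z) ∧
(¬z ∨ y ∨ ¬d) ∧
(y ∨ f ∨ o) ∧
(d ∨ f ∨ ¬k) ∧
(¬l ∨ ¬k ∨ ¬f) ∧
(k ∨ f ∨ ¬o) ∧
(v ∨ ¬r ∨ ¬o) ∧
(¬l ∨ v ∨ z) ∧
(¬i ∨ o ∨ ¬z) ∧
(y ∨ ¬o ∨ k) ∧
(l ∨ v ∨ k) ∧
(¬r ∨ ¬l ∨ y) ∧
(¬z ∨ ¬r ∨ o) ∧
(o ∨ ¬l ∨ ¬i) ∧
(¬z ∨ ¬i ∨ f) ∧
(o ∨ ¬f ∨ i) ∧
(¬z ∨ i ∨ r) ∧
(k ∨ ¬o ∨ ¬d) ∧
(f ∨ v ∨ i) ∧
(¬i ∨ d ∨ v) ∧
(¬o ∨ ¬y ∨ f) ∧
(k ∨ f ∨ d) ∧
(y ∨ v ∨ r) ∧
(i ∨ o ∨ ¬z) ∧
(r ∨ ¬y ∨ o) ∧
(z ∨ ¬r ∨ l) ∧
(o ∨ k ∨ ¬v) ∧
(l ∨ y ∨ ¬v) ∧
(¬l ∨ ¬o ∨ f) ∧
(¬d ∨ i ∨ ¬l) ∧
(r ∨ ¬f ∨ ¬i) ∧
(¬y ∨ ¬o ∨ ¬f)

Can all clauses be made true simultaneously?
No

No, the formula is not satisfiable.

No assignment of truth values to the variables can make all 40 clauses true simultaneously.

The formula is UNSAT (unsatisfiable).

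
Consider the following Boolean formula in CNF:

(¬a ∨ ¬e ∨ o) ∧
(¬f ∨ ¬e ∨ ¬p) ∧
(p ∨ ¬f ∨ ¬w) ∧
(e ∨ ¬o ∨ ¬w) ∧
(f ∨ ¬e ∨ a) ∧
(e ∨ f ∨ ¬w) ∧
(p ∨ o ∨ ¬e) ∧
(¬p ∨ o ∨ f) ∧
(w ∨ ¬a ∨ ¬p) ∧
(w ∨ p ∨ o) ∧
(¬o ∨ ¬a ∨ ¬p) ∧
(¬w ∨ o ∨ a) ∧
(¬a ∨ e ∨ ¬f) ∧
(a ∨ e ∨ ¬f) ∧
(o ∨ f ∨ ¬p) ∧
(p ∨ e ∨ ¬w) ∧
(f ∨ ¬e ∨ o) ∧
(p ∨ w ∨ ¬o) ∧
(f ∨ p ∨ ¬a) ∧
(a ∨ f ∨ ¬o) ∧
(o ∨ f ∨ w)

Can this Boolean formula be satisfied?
No

No, the formula is not satisfiable.

No assignment of truth values to the variables can make all 21 clauses true simultaneously.

The formula is UNSAT (unsatisfiable).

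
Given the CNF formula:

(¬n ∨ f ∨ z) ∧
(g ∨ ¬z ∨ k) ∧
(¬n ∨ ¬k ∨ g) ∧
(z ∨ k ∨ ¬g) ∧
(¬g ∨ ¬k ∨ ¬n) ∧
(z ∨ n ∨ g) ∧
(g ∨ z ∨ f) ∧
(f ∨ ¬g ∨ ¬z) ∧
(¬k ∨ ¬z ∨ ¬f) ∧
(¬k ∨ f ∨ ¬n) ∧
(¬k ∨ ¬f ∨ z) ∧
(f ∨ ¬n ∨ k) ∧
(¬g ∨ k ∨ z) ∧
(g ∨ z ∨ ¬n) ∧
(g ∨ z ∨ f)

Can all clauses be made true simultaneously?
Yes

Yes, the formula is satisfiable.

One satisfying assignment is: g=False, k=True, n=False, f=False, z=True

Verification: With this assignment, all 15 clauses evaluate to true.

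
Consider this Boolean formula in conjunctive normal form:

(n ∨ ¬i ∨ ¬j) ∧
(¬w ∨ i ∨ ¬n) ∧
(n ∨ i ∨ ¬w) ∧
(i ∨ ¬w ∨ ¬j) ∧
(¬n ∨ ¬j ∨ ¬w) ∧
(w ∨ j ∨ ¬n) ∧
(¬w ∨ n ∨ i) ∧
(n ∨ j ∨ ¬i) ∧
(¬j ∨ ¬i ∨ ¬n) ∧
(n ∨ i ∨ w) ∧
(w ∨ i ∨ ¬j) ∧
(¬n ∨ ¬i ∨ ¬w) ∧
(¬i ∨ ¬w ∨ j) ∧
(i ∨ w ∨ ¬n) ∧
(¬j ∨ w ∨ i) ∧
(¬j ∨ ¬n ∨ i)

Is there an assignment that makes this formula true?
No

No, the formula is not satisfiable.

No assignment of truth values to the variables can make all 16 clauses true simultaneously.

The formula is UNSAT (unsatisfiable).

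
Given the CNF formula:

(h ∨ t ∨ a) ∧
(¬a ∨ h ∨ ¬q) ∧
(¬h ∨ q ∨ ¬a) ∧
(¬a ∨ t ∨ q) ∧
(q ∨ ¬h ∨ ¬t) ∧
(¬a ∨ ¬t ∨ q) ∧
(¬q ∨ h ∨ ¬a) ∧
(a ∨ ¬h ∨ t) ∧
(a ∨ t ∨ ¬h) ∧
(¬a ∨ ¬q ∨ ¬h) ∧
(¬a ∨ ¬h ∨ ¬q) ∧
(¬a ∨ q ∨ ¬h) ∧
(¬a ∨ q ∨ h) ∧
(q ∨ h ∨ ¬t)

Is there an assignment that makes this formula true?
Yes

Yes, the formula is satisfiable.

One satisfying assignment is: t=True, a=False, h=True, q=True

Verification: With this assignment, all 14 clauses evaluate to true.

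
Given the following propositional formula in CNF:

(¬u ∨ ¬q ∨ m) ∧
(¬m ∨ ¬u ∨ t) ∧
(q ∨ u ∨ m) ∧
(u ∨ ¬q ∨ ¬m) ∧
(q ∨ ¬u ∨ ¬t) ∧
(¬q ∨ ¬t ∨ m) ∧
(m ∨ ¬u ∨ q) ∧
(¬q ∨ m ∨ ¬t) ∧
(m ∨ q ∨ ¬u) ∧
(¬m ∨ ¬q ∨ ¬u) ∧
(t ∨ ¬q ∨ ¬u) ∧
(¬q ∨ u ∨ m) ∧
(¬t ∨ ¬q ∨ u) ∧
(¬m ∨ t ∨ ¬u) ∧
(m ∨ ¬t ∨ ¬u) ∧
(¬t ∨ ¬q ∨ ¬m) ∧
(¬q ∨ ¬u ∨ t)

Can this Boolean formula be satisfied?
Yes

Yes, the formula is satisfiable.

One satisfying assignment is: t=True, q=False, m=True, u=False

Verification: With this assignment, all 17 clauses evaluate to true.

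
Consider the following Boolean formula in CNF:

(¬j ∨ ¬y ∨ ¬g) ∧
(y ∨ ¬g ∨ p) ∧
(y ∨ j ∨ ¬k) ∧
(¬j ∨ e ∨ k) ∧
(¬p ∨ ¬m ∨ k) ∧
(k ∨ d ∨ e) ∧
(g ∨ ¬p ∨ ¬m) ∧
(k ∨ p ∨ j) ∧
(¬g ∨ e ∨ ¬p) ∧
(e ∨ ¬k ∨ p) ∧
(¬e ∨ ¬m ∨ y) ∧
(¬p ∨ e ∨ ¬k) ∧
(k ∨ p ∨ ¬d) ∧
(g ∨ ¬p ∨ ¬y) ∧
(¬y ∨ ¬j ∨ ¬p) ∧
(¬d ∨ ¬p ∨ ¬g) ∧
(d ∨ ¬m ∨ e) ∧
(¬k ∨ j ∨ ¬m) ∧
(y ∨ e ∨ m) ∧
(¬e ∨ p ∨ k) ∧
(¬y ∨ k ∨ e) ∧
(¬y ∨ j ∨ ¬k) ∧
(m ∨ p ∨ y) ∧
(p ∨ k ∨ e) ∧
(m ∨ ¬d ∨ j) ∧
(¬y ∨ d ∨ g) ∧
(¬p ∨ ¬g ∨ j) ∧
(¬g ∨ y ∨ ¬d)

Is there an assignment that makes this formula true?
Yes

Yes, the formula is satisfiable.

One satisfying assignment is: p=True, y=False, e=True, d=True, k=True, g=False, j=True, m=False

Verification: With this assignment, all 28 clauses evaluate to true.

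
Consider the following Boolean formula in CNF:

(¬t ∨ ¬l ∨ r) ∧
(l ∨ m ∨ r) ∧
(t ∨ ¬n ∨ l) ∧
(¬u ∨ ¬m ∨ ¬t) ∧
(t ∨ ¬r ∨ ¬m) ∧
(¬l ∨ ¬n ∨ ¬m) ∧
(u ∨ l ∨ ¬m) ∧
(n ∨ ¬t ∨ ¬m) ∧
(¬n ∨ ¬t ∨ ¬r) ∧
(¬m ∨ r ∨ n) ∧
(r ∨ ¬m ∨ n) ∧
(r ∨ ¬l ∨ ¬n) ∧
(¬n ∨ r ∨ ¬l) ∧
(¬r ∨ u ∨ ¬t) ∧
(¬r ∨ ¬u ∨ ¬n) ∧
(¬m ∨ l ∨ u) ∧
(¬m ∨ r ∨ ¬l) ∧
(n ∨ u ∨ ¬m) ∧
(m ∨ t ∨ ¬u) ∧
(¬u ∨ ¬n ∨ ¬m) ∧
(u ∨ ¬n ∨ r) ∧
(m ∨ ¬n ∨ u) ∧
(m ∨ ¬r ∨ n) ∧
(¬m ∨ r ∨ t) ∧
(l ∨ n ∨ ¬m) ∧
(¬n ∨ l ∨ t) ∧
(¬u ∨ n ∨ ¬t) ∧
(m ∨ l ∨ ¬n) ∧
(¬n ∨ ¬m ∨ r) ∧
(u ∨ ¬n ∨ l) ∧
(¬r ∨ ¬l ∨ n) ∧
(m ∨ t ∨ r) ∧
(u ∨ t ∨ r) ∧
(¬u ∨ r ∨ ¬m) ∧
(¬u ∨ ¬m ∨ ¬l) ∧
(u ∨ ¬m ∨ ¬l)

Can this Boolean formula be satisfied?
No

No, the formula is not satisfiable.

No assignment of truth values to the variables can make all 36 clauses true simultaneously.

The formula is UNSAT (unsatisfiable).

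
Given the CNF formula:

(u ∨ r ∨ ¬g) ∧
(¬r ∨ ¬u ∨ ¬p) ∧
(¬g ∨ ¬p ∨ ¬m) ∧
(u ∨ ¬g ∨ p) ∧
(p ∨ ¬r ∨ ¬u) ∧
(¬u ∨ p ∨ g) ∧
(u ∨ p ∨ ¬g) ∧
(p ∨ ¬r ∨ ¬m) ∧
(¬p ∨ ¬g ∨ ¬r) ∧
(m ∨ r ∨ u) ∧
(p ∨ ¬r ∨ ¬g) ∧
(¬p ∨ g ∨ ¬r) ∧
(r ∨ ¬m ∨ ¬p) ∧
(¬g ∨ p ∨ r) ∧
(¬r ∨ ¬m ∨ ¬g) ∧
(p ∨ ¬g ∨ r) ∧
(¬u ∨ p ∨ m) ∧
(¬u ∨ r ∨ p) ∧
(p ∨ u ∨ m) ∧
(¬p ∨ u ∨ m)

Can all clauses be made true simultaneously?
Yes

Yes, the formula is satisfiable.

One satisfying assignment is: r=False, g=False, p=True, m=False, u=True

Verification: With this assignment, all 20 clauses evaluate to true.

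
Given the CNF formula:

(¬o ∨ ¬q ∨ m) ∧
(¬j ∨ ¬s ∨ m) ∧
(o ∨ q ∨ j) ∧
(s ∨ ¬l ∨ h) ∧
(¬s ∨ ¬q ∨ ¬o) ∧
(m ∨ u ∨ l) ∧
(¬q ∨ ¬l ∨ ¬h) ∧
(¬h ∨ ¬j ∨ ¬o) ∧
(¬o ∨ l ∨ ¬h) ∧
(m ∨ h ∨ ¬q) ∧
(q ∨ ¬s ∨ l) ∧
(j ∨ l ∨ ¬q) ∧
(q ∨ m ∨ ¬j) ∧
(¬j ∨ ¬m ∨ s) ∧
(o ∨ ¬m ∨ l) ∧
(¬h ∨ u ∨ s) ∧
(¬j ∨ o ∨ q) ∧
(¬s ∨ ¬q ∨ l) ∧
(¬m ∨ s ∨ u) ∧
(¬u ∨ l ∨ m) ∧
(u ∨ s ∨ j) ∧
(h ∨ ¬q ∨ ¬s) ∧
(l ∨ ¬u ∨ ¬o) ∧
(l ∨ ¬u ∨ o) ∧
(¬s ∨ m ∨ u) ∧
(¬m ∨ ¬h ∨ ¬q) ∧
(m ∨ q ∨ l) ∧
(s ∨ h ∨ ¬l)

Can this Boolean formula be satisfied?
Yes

Yes, the formula is satisfiable.

One satisfying assignment is: s=True, m=True, h=False, q=False, l=True, o=True, j=False, u=True

Verification: With this assignment, all 28 clauses evaluate to true.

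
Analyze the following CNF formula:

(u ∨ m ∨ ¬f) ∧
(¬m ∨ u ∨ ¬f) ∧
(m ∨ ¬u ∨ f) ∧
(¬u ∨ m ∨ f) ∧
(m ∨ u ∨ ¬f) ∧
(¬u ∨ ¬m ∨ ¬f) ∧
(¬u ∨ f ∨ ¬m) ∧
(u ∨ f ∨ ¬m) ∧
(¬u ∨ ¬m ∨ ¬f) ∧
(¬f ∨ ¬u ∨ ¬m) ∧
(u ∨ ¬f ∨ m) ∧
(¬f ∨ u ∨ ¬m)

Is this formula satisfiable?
Yes

Yes, the formula is satisfiable.

One satisfying assignment is: m=False, f=False, u=False

Verification: With this assignment, all 12 clauses evaluate to true.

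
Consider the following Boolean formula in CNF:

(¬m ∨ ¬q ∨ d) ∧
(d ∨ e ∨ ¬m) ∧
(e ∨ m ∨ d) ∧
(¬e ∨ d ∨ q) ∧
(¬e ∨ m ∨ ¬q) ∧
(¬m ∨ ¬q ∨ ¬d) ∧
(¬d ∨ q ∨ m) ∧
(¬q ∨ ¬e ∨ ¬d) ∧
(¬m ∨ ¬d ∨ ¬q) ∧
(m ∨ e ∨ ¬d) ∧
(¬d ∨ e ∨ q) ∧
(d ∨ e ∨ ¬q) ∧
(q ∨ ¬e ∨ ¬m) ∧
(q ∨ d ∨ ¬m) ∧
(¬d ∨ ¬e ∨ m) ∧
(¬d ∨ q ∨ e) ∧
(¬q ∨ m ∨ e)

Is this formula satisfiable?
No

No, the formula is not satisfiable.

No assignment of truth values to the variables can make all 17 clauses true simultaneously.

The formula is UNSAT (unsatisfiable).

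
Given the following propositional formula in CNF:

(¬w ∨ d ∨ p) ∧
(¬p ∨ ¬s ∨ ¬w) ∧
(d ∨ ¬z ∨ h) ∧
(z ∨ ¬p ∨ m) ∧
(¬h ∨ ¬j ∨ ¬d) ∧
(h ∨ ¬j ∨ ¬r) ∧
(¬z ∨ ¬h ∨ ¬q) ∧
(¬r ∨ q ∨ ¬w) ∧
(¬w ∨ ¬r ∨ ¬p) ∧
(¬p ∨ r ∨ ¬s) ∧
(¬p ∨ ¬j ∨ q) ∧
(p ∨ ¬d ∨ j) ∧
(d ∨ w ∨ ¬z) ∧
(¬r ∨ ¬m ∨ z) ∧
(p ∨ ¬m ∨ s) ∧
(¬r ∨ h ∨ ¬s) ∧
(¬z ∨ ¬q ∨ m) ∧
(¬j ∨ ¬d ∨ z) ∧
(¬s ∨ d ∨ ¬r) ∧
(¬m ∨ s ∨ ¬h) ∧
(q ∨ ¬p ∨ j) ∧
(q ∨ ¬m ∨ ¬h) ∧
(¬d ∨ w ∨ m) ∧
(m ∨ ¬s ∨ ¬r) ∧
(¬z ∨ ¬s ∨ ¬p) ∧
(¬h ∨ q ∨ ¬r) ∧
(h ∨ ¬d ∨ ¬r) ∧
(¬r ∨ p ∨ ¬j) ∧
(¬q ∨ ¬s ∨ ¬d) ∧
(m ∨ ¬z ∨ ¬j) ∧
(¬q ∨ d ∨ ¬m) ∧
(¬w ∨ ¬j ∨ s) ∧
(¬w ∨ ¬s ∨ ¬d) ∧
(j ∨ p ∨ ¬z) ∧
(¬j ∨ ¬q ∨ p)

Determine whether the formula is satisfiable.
Yes

Yes, the formula is satisfiable.

One satisfying assignment is: p=False, m=False, r=False, z=False, d=False, j=False, w=False, s=False, h=False, q=False

Verification: With this assignment, all 35 clauses evaluate to true.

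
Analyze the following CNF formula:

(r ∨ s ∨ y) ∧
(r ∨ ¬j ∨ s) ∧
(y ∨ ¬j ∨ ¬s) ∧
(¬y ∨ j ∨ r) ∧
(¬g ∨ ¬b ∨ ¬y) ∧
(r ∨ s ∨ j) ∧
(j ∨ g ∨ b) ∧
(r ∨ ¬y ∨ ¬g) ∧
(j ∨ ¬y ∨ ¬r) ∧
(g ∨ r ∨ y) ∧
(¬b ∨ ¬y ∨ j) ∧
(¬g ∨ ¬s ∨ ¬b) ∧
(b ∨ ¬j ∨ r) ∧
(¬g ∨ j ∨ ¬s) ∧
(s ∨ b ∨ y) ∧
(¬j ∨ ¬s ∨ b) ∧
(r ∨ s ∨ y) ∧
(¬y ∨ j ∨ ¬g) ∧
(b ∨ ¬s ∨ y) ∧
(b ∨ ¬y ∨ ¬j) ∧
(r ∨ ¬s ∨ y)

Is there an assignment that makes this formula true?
Yes

Yes, the formula is satisfiable.

One satisfying assignment is: y=False, s=False, j=False, b=True, r=True, g=True

Verification: With this assignment, all 21 clauses evaluate to true.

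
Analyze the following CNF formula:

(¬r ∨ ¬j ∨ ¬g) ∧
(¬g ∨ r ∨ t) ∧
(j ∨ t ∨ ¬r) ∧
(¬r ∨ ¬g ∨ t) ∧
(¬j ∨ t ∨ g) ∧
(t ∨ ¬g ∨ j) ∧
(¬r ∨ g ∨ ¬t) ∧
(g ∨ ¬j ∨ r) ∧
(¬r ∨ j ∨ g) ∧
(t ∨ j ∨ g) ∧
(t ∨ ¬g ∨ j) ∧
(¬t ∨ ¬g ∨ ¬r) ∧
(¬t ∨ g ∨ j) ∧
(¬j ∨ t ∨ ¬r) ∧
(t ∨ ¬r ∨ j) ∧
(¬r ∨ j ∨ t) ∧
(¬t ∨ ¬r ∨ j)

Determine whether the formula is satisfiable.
Yes

Yes, the formula is satisfiable.

One satisfying assignment is: t=True, j=False, g=True, r=False

Verification: With this assignment, all 17 clauses evaluate to true.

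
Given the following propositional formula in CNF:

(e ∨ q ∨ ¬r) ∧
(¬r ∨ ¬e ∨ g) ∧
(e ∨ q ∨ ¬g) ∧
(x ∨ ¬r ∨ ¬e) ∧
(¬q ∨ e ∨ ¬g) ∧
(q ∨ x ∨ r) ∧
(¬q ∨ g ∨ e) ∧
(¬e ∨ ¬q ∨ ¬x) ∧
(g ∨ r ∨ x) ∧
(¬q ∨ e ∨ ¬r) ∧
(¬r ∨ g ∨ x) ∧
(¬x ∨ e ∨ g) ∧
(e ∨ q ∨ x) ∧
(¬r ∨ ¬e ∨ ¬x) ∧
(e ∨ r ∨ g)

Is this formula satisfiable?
Yes

Yes, the formula is satisfiable.

One satisfying assignment is: q=True, x=False, e=True, g=True, r=False

Verification: With this assignment, all 15 clauses evaluate to true.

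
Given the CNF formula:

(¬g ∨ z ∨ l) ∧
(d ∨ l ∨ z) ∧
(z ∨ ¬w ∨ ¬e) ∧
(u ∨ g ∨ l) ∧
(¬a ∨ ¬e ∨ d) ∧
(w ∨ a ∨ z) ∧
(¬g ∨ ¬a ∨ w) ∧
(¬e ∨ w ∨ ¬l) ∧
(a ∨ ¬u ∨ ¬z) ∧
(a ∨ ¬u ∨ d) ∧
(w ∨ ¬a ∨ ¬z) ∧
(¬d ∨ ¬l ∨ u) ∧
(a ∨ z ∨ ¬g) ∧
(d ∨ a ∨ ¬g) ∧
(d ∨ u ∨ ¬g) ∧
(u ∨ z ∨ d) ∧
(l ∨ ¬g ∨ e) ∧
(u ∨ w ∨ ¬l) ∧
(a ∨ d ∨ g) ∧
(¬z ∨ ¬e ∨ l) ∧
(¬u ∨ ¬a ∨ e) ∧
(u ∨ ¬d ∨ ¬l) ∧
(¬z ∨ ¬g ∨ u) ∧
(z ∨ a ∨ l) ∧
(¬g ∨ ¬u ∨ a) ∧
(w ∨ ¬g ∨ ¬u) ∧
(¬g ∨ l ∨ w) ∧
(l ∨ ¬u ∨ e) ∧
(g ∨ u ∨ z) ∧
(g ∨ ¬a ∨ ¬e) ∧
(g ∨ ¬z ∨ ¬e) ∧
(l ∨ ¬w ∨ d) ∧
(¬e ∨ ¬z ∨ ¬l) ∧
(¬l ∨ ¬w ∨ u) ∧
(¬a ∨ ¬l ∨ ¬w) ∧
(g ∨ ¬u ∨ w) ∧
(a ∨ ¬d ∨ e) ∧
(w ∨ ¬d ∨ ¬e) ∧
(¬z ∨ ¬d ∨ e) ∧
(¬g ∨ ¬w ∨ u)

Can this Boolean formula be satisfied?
No

No, the formula is not satisfiable.

No assignment of truth values to the variables can make all 40 clauses true simultaneously.

The formula is UNSAT (unsatisfiable).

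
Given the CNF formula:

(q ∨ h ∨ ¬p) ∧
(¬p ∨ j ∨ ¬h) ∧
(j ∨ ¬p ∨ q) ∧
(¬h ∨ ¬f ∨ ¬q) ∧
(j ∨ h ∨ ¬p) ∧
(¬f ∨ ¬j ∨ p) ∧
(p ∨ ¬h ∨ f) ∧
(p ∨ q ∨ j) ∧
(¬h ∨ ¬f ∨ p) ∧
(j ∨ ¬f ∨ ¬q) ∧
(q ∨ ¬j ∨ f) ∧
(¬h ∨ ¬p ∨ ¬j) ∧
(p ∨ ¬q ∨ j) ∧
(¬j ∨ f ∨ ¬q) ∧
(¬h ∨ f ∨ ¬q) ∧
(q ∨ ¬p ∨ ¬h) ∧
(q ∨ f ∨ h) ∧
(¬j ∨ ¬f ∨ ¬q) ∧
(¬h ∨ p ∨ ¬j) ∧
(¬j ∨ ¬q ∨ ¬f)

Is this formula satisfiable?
No

No, the formula is not satisfiable.

No assignment of truth values to the variables can make all 20 clauses true simultaneously.

The formula is UNSAT (unsatisfiable).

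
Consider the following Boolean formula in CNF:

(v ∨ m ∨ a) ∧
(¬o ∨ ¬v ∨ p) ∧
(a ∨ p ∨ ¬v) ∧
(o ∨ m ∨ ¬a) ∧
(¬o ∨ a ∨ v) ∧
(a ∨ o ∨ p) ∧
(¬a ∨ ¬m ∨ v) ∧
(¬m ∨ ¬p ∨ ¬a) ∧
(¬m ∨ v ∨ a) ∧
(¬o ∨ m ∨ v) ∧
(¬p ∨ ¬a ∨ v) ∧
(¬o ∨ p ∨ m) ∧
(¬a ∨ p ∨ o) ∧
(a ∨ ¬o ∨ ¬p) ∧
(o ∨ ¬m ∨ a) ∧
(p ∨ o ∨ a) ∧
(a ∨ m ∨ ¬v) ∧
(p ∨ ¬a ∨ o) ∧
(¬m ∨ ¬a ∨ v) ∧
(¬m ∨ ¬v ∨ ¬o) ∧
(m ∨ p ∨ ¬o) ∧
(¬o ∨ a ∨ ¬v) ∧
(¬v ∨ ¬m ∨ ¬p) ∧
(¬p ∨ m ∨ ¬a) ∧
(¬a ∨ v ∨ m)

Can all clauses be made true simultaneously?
No

No, the formula is not satisfiable.

No assignment of truth values to the variables can make all 25 clauses true simultaneously.

The formula is UNSAT (unsatisfiable).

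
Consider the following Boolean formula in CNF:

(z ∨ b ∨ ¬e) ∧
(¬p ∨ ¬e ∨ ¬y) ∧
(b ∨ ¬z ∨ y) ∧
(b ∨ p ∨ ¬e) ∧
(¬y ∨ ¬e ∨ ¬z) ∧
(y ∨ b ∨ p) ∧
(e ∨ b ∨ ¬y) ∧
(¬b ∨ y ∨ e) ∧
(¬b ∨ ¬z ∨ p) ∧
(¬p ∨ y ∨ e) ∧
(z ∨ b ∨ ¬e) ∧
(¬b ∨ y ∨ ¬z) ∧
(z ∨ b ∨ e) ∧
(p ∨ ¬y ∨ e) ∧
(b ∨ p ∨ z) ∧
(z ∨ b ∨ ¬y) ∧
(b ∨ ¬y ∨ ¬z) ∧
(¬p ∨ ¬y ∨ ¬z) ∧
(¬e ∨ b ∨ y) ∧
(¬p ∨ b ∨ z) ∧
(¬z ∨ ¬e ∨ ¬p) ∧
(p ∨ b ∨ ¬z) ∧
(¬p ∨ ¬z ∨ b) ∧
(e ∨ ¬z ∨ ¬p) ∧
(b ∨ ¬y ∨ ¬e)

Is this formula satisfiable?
Yes

Yes, the formula is satisfiable.

One satisfying assignment is: p=False, y=False, b=True, z=False, e=True

Verification: With this assignment, all 25 clauses evaluate to true.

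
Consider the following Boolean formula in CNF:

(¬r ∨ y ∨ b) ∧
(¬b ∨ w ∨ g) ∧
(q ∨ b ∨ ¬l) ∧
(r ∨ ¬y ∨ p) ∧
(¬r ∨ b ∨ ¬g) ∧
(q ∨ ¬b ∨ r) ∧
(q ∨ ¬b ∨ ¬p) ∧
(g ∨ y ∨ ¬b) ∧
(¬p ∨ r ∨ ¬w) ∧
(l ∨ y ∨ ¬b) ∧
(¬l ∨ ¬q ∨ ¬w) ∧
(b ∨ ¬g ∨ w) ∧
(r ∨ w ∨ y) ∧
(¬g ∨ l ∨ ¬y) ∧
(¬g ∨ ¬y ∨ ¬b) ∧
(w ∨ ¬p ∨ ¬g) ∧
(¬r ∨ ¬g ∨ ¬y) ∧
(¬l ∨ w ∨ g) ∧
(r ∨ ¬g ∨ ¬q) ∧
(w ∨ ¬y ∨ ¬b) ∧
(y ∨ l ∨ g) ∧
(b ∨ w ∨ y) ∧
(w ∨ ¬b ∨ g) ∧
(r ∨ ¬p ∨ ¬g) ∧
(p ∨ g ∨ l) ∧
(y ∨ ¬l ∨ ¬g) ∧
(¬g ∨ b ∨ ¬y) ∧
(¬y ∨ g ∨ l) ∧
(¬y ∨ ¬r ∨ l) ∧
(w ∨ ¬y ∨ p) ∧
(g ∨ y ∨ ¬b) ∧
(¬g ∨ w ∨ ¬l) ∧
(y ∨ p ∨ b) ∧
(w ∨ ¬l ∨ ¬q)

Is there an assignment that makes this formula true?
Yes

Yes, the formula is satisfiable.

One satisfying assignment is: q=False, w=True, g=False, p=False, l=True, y=True, r=True, b=True

Verification: With this assignment, all 34 clauses evaluate to true.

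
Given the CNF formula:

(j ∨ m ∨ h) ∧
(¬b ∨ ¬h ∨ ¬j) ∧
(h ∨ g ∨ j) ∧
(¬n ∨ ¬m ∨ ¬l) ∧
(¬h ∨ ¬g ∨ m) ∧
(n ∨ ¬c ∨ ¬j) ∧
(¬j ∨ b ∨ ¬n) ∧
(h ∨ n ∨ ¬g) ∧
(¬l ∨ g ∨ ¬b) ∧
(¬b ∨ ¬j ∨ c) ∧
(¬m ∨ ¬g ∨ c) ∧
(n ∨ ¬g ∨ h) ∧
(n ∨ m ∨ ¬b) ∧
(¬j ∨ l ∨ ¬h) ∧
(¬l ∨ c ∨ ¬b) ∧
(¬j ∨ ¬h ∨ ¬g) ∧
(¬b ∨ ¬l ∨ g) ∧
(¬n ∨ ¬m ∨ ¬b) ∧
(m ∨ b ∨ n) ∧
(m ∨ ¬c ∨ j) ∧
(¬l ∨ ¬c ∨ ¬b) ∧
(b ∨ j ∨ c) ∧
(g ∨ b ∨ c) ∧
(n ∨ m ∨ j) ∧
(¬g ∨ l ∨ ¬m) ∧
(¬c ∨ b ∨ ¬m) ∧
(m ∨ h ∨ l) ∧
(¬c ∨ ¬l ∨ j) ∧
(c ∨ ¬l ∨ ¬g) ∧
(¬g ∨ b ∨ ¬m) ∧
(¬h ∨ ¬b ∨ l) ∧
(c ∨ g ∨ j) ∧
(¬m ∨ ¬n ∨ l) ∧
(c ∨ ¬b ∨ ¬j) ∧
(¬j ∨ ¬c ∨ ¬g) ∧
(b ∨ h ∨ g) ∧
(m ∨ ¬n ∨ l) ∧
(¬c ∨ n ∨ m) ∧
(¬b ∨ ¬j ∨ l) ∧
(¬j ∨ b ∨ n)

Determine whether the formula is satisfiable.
No

No, the formula is not satisfiable.

No assignment of truth values to the variables can make all 40 clauses true simultaneously.

The formula is UNSAT (unsatisfiable).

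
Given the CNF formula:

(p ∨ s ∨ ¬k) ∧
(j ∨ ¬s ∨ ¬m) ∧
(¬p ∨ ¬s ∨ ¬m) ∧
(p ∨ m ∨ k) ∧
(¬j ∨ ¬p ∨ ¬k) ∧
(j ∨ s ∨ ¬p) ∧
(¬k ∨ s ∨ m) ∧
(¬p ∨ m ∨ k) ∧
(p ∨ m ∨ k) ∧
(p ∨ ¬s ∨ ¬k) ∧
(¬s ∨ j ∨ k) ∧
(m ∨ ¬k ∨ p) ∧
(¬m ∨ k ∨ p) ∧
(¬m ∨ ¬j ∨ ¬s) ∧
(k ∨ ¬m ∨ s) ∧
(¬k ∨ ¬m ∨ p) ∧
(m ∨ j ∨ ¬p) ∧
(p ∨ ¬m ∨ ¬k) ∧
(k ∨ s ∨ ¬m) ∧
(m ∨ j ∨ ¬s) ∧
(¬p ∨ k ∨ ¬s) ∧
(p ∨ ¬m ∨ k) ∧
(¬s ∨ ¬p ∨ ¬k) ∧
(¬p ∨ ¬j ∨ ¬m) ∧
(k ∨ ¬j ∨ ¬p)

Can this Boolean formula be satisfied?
No

No, the formula is not satisfiable.

No assignment of truth values to the variables can make all 25 clauses true simultaneously.

The formula is UNSAT (unsatisfiable).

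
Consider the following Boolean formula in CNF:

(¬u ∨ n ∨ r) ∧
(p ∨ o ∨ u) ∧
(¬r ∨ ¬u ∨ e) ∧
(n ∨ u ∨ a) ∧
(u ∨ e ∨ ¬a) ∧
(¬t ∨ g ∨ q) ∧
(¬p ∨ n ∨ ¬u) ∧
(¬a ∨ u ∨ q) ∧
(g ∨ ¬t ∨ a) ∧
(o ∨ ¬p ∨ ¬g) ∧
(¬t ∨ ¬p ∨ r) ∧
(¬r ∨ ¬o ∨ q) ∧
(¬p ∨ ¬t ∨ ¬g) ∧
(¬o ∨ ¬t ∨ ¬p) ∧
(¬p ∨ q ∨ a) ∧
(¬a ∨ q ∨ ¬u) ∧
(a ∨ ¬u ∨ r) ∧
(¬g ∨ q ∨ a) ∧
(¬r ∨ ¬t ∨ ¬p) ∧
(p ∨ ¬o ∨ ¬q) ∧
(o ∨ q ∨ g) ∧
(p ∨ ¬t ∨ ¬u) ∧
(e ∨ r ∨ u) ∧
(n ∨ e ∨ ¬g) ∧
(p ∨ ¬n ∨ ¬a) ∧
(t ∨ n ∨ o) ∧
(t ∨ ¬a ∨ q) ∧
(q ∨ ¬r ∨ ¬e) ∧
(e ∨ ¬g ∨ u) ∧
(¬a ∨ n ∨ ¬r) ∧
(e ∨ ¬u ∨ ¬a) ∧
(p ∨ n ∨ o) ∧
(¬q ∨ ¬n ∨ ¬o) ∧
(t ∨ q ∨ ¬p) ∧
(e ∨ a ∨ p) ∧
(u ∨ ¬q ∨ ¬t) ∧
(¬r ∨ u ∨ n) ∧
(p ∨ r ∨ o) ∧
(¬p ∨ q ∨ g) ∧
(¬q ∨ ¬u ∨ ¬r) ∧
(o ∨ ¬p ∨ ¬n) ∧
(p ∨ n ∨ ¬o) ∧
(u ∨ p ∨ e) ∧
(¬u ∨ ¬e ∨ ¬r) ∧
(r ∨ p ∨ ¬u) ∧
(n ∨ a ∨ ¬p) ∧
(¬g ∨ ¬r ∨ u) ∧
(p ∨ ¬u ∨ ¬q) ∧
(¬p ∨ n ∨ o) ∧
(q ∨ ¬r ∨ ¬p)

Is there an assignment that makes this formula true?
Yes

Yes, the formula is satisfiable.

One satisfying assignment is: p=False, g=False, n=True, r=False, a=False, t=False, e=True, o=True, q=False, u=False

Verification: With this assignment, all 50 clauses evaluate to true.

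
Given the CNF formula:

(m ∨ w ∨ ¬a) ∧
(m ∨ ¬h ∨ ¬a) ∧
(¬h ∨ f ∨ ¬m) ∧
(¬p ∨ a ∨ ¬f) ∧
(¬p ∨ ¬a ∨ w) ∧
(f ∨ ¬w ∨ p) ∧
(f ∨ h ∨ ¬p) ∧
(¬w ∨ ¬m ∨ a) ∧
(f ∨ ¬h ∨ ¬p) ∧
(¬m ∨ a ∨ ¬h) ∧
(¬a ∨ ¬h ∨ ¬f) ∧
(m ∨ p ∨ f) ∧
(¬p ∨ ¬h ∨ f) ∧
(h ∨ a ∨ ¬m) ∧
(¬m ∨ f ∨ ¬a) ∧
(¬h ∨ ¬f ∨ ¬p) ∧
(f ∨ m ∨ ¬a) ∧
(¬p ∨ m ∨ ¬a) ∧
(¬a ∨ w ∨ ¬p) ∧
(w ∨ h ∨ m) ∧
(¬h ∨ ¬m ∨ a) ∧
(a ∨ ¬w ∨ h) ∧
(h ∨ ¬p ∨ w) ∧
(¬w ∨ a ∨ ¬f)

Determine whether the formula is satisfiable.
Yes

Yes, the formula is satisfiable.

One satisfying assignment is: a=True, f=True, h=False, p=False, m=False, w=True

Verification: With this assignment, all 24 clauses evaluate to true.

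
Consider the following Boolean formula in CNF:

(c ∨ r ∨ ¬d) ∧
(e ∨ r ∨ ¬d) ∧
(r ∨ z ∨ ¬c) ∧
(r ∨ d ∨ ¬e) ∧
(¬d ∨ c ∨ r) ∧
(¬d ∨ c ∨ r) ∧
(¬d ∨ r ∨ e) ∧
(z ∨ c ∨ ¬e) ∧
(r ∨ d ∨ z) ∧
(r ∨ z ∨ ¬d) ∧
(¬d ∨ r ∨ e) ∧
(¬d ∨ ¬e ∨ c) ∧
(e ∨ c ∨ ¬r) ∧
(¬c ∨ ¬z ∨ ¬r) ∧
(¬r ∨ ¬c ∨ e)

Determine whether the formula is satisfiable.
Yes

Yes, the formula is satisfiable.

One satisfying assignment is: c=True, z=False, e=True, d=False, r=True

Verification: With this assignment, all 15 clauses evaluate to true.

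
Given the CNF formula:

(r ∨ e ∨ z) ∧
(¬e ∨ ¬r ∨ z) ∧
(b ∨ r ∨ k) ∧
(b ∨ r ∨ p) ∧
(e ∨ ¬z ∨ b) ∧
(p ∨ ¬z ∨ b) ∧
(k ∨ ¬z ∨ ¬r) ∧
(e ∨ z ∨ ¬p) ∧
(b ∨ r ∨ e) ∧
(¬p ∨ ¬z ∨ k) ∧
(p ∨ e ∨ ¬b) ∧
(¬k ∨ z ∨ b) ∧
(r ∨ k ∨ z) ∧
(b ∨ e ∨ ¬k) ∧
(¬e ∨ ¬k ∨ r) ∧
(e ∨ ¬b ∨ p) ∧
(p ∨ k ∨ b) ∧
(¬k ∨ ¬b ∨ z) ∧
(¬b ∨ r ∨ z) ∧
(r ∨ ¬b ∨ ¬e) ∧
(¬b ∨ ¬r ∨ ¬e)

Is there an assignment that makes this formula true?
Yes

Yes, the formula is satisfiable.

One satisfying assignment is: b=False, k=True, r=True, z=True, p=True, e=True

Verification: With this assignment, all 21 clauses evaluate to true.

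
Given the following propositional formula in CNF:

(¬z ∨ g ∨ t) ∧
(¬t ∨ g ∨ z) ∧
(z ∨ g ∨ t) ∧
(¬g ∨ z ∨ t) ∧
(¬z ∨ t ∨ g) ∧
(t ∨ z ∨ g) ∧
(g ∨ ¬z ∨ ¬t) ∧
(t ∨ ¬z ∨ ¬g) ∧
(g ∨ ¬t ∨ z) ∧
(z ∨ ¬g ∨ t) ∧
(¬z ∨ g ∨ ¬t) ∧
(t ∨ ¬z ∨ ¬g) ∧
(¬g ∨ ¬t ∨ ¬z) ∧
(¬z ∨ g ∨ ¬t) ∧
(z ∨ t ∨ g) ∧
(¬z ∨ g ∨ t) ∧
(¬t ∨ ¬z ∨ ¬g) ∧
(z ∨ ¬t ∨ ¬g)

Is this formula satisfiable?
No

No, the formula is not satisfiable.

No assignment of truth values to the variables can make all 18 clauses true simultaneously.

The formula is UNSAT (unsatisfiable).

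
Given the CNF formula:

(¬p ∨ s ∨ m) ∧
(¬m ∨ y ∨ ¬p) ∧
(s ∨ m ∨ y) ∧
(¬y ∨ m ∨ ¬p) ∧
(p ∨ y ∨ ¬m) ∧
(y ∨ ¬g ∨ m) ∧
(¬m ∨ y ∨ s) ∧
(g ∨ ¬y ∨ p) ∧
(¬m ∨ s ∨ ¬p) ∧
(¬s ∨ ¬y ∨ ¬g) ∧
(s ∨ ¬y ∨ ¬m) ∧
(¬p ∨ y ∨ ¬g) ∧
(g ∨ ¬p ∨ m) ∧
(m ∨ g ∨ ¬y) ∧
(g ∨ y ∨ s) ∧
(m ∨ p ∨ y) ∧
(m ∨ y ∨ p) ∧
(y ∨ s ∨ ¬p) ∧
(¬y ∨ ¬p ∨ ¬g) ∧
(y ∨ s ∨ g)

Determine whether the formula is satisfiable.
Yes

Yes, the formula is satisfiable.

One satisfying assignment is: p=False, s=False, g=True, m=False, y=True

Verification: With this assignment, all 20 clauses evaluate to true.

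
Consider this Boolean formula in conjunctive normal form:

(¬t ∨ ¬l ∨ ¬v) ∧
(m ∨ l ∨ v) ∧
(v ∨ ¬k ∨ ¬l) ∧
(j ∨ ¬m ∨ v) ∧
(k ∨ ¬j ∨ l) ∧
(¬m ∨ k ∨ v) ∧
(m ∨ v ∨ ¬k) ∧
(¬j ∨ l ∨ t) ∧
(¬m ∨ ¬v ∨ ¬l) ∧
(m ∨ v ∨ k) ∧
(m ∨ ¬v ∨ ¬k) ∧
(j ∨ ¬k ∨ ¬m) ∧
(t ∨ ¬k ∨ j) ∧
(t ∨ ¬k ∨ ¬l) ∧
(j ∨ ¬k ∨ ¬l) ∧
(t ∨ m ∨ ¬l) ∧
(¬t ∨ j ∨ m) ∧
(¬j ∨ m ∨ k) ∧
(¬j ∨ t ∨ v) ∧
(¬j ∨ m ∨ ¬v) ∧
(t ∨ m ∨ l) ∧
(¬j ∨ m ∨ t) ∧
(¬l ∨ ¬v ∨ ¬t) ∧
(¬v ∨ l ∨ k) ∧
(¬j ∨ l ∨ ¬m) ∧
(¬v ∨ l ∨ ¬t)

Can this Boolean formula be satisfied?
No

No, the formula is not satisfiable.

No assignment of truth values to the variables can make all 26 clauses true simultaneously.

The formula is UNSAT (unsatisfiable).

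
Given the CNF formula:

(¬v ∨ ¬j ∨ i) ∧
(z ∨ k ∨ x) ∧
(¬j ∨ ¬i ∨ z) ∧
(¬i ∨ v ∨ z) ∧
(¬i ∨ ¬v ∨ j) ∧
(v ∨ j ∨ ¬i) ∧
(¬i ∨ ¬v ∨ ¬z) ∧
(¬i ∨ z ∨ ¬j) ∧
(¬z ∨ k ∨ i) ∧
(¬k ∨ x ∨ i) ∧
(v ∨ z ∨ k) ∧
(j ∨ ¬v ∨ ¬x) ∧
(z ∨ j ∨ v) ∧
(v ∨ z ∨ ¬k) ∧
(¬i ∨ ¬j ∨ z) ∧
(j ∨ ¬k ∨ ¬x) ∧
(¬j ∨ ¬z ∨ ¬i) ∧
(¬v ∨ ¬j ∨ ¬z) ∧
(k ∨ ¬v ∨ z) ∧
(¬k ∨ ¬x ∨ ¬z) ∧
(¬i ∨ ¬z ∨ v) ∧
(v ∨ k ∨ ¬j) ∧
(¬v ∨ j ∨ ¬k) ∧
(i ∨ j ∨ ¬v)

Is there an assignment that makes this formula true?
No

No, the formula is not satisfiable.

No assignment of truth values to the variables can make all 24 clauses true simultaneously.

The formula is UNSAT (unsatisfiable).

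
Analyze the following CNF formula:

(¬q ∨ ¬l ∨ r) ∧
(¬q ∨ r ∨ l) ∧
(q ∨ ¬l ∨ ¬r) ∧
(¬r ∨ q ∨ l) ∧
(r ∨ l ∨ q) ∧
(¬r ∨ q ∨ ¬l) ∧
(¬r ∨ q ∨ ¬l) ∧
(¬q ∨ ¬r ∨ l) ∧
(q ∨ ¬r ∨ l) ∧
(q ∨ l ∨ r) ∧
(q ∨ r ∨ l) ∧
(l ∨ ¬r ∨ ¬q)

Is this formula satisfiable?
Yes

Yes, the formula is satisfiable.

One satisfying assignment is: l=True, q=True, r=True

Verification: With this assignment, all 12 clauses evaluate to true.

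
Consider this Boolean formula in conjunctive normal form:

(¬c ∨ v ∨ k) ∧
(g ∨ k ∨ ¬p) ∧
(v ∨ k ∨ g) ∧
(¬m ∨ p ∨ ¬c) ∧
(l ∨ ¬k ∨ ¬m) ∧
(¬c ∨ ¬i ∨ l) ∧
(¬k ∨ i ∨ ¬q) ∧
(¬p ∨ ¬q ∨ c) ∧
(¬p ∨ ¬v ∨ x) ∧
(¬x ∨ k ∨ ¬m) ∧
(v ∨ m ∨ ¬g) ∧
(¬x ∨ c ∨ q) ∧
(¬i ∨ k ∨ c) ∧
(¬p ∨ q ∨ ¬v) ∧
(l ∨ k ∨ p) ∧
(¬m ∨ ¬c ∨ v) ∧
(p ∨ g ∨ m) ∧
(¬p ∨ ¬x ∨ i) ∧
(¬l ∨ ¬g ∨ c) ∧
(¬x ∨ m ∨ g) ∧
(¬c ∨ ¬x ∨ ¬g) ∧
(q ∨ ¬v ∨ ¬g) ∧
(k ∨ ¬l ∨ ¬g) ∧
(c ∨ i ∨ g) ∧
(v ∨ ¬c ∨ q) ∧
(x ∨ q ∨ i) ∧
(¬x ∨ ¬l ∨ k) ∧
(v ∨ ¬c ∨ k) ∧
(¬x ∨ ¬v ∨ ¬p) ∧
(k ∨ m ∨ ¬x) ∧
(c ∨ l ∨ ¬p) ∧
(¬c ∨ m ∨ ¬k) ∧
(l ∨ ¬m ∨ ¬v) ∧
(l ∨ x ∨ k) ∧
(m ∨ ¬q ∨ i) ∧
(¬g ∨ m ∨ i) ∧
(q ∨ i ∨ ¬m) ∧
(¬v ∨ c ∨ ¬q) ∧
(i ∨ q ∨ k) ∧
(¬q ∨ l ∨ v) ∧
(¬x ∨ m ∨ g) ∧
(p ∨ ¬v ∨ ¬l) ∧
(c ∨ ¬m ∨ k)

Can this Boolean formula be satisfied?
Yes

Yes, the formula is satisfiable.

One satisfying assignment is: c=False, q=False, x=False, i=True, l=True, k=True, m=False, g=False, p=True, v=False

Verification: With this assignment, all 43 clauses evaluate to true.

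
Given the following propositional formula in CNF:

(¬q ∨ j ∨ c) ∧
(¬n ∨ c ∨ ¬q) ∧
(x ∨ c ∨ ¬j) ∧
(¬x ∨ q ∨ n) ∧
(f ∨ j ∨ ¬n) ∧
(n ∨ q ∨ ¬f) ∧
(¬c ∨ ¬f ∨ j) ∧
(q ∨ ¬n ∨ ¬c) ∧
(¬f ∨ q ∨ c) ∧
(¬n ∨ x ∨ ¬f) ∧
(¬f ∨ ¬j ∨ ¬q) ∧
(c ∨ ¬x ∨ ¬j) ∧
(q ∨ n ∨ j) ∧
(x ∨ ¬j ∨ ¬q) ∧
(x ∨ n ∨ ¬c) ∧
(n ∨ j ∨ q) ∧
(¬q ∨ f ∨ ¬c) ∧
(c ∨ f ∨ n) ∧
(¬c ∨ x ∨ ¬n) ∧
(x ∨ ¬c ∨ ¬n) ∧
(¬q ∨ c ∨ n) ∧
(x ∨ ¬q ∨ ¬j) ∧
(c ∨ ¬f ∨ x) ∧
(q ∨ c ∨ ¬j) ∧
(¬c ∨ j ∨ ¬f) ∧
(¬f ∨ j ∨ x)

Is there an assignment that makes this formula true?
No

No, the formula is not satisfiable.

No assignment of truth values to the variables can make all 26 clauses true simultaneously.

The formula is UNSAT (unsatisfiable).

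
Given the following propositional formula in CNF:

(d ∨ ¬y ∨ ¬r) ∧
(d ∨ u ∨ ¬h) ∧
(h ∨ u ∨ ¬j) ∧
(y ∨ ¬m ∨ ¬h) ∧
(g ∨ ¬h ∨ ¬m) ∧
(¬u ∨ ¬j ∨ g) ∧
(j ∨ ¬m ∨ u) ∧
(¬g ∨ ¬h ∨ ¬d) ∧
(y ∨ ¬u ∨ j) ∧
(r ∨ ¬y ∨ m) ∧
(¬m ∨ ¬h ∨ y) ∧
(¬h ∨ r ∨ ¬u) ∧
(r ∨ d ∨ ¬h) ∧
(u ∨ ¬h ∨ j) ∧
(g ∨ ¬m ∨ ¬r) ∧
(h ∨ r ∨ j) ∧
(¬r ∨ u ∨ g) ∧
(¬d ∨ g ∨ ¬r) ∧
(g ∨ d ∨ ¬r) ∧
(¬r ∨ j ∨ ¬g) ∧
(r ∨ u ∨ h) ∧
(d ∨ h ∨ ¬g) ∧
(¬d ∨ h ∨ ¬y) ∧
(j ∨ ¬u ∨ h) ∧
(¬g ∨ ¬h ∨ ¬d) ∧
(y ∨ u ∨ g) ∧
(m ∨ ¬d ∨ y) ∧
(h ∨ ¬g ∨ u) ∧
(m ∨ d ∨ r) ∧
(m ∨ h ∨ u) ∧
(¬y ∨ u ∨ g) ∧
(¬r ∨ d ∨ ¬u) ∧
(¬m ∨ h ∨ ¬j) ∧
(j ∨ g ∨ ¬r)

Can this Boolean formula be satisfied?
No

No, the formula is not satisfiable.

No assignment of truth values to the variables can make all 34 clauses true simultaneously.

The formula is UNSAT (unsatisfiable).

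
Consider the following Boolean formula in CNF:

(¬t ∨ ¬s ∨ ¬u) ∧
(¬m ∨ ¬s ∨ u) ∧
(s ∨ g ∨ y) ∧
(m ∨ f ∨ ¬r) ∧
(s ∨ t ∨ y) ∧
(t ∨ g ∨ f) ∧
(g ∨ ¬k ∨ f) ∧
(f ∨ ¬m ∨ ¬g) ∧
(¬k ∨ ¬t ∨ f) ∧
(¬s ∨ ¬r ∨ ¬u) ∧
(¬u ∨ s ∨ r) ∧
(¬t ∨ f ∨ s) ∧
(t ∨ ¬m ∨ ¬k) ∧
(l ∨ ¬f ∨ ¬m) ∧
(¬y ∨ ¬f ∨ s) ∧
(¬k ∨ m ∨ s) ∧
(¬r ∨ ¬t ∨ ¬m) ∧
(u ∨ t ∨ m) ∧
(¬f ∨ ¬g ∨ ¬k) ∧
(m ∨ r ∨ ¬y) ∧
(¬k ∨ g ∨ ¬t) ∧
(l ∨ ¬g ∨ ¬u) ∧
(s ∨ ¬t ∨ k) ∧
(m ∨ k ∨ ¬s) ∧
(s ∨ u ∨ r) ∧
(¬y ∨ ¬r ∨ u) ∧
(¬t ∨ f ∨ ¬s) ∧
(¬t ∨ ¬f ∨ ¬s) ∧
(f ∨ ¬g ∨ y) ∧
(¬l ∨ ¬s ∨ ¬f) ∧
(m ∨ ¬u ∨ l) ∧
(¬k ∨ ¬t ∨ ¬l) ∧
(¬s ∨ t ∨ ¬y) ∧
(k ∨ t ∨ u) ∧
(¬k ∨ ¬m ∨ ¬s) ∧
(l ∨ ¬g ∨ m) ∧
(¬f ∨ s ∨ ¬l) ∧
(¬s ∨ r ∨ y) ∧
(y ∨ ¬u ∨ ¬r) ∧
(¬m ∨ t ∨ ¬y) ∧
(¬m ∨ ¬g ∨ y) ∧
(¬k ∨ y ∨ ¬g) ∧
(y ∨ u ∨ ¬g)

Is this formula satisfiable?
No

No, the formula is not satisfiable.

No assignment of truth values to the variables can make all 43 clauses true simultaneously.

The formula is UNSAT (unsatisfiable).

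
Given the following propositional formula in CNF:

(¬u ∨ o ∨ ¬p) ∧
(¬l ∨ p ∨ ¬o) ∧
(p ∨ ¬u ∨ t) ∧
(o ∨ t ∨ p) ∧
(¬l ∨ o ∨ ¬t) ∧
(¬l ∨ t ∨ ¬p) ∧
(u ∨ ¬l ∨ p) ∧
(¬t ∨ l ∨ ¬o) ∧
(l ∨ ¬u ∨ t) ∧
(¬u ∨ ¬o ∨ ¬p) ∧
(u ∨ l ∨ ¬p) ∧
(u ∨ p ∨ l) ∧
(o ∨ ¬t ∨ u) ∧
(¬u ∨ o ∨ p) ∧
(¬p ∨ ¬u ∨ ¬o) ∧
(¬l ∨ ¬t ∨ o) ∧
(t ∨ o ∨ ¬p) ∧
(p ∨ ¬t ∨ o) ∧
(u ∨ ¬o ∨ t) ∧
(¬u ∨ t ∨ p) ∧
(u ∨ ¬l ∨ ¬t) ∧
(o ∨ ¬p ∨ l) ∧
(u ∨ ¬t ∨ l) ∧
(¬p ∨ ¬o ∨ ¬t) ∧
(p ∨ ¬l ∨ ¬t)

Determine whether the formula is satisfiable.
No

No, the formula is not satisfiable.

No assignment of truth values to the variables can make all 25 clauses true simultaneously.

The formula is UNSAT (unsatisfiable).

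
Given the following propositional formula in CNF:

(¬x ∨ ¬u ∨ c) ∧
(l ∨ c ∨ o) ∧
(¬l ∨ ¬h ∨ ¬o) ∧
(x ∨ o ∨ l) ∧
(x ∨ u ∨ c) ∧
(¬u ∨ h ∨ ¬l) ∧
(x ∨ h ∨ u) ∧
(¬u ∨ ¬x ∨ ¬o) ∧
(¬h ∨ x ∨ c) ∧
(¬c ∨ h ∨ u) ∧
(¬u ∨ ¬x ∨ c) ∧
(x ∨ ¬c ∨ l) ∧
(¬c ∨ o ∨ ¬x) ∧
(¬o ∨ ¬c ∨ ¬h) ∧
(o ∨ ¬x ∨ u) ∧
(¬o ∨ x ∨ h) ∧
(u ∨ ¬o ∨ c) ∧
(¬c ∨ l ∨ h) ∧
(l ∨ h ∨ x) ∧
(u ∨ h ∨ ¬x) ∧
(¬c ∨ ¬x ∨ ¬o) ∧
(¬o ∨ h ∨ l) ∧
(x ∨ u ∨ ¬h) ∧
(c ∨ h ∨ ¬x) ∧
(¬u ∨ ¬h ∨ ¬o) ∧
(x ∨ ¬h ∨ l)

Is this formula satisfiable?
Yes

Yes, the formula is satisfiable.

One satisfying assignment is: u=True, o=False, h=True, x=False, l=True, c=True

Verification: With this assignment, all 26 clauses evaluate to true.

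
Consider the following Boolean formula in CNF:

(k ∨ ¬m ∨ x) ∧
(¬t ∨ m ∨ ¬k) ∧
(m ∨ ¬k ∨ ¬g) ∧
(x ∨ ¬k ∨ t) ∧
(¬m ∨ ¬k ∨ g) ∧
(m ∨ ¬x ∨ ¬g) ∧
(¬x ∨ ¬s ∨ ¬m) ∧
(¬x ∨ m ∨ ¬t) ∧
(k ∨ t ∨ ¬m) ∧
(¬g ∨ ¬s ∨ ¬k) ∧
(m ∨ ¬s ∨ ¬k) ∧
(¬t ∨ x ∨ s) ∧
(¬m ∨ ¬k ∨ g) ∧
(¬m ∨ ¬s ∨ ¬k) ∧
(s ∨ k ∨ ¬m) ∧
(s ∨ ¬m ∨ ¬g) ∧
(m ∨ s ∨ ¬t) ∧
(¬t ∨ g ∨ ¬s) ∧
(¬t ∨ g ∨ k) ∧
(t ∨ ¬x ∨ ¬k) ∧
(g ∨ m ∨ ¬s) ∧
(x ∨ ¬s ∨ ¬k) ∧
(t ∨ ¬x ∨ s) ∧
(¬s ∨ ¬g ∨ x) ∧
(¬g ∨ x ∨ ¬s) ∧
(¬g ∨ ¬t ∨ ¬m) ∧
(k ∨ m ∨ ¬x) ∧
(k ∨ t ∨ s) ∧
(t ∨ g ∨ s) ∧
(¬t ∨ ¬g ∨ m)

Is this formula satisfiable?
No

No, the formula is not satisfiable.

No assignment of truth values to the variables can make all 30 clauses true simultaneously.

The formula is UNSAT (unsatisfiable).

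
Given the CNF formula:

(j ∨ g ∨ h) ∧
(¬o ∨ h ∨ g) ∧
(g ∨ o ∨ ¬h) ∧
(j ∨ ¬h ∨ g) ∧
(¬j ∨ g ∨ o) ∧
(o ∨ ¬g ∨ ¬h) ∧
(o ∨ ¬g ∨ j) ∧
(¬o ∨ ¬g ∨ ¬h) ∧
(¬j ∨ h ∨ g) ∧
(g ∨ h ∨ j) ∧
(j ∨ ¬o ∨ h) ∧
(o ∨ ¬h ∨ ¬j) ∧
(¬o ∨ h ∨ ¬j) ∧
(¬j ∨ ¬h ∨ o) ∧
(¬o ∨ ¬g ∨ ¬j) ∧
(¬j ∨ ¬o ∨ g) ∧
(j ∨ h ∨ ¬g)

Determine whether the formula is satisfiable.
Yes

Yes, the formula is satisfiable.

One satisfying assignment is: h=False, o=False, j=True, g=True

Verification: With this assignment, all 17 clauses evaluate to true.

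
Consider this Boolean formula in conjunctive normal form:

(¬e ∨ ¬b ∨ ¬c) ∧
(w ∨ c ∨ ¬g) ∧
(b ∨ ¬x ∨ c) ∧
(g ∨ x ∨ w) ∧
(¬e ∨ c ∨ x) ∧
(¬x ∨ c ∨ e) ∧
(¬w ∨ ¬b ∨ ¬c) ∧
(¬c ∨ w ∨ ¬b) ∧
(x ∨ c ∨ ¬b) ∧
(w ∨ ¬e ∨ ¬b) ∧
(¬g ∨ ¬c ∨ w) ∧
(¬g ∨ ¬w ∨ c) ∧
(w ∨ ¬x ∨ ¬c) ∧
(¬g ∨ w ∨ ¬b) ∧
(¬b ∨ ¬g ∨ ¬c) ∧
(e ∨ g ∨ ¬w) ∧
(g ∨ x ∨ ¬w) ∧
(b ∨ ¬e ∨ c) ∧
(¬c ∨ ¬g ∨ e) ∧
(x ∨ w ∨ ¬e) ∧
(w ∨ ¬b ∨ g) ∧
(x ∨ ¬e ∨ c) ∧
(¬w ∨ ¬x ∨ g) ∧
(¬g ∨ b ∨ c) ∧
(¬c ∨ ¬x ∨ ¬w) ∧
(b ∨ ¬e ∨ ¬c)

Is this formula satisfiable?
No

No, the formula is not satisfiable.

No assignment of truth values to the variables can make all 26 clauses true simultaneously.

The formula is UNSAT (unsatisfiable).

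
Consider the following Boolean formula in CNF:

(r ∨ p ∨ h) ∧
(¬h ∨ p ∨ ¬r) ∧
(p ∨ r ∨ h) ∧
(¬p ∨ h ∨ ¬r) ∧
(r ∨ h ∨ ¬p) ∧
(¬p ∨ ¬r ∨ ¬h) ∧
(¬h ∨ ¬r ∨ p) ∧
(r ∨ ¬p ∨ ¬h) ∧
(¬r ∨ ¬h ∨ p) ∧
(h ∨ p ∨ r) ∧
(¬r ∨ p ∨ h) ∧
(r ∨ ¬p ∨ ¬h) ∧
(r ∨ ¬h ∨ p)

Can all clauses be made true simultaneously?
No

No, the formula is not satisfiable.

No assignment of truth values to the variables can make all 13 clauses true simultaneously.

The formula is UNSAT (unsatisfiable).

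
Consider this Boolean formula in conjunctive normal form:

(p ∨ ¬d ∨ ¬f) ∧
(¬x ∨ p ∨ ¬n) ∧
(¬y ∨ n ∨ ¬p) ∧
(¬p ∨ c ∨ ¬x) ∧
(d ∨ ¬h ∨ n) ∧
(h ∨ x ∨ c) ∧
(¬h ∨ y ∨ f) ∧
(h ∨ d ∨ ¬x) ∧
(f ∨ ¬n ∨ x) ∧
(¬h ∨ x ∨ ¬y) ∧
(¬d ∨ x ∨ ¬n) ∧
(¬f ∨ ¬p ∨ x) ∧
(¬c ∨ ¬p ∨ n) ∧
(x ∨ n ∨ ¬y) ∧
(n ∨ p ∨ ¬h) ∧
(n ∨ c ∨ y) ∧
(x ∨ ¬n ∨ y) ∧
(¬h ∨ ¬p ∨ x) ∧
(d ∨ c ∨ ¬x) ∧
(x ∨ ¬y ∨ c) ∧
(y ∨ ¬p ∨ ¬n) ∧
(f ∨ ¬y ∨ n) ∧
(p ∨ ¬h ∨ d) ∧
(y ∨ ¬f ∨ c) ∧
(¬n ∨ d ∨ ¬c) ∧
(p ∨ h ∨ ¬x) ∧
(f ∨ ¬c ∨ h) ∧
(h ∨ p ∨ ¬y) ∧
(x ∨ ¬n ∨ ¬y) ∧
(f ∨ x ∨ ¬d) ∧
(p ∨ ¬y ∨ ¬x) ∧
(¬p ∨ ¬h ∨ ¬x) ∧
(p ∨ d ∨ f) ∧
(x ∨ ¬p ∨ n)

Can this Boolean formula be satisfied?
Yes

Yes, the formula is satisfiable.

One satisfying assignment is: d=False, p=False, y=False, c=True, n=False, h=False, x=False, f=True

Verification: With this assignment, all 34 clauses evaluate to true.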